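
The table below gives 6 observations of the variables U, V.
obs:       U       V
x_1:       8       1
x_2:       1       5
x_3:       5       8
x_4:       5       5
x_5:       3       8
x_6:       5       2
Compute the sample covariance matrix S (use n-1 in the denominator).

Step 1 — column means:
  mean(U) = (8 + 1 + 5 + 5 + 3 + 5) / 6 = 27/6 = 4.5
  mean(V) = (1 + 5 + 8 + 5 + 8 + 2) / 6 = 29/6 = 4.8333

Step 2 — sample covariance S[i,j] = (1/(n-1)) · Σ_k (x_{k,i} - mean_i) · (x_{k,j} - mean_j), with n-1 = 5.
  S[U,U] = ((3.5)·(3.5) + (-3.5)·(-3.5) + (0.5)·(0.5) + (0.5)·(0.5) + (-1.5)·(-1.5) + (0.5)·(0.5)) / 5 = 27.5/5 = 5.5
  S[U,V] = ((3.5)·(-3.8333) + (-3.5)·(0.1667) + (0.5)·(3.1667) + (0.5)·(0.1667) + (-1.5)·(3.1667) + (0.5)·(-2.8333)) / 5 = -18.5/5 = -3.7
  S[V,V] = ((-3.8333)·(-3.8333) + (0.1667)·(0.1667) + (3.1667)·(3.1667) + (0.1667)·(0.1667) + (3.1667)·(3.1667) + (-2.8333)·(-2.8333)) / 5 = 42.8333/5 = 8.5667

S is symmetric (S[j,i] = S[i,j]). Assembling:

S = [[5.5, -3.7],
 [-3.7, 8.5667]]


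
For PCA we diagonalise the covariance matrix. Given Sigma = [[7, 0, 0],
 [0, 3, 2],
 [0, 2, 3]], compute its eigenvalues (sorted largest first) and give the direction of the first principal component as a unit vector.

Step 1 — characteristic polynomial p(λ) = det(λI - Sigma) = λ³ - tr·λ² + c_1·λ - det, where tr = trace, c_1 = sum of the principal 2×2 minors, det = det(Sigma):
  tr = 7 + 3 + 3 = 13,
  c_1 = (7·3 - (0)²) + (7·3 - (0)²) + (3·3 - (2)²) = 21 + 21 + 5 = 47,
  det = 7·(3·3 - (2)²) - (0)·((0)·3 - (2)·(0)) + (0)·((0)·(2) - 3·(0)) = 7·(5) - (0)·(0) + (0)·(0) = 35.
  So p(λ) = λ³ - 13λ² + 47λ - 35.
Step 2 — look for an integer root (rational root theorem: any rational root is an integer divisor of 35). Testing λ = 1:
  p(1) = 1 - 13 + 47 - 35 = 0  ✓
  Dividing out (λ - 1): p(λ) = (λ - 1)(λ² - 12λ + 35).
Step 3 — remaining eigenvalues from the quadratic λ² - 12λ + 35 = 0:
  Δ = 12² - 4·35 = 144 - 140 = 4,  λ = (12 ± √4)/2 = (12 ± 2)/2 = 7 or 5.
  Sorted: λ_1 = 7,  λ_2 = 5,  λ_3 = 1  (check: sum = 13 = tr ✓).

Step 4 — unit eigenvector for λ_1 = 7: v spans the null space of (Sigma - λ_1 I), whose rows are
  r_1 = (0, 0, 0),  r_2 = (0, -4, 2),  r_3 = (0, 2, -4).
  v is orthogonal to every row, so take v ∝ r_2 × r_3 = ((-4)·(-4) - (2)·(2), (2)·(0) - (0)·(-4), (0)·(2) - (-4)·(0)) = (12, 0, 0).
  Rescale (divide by 12): u = (1, 0, 0).
  ||u|| = √((1)² + (0)² + (0)²) = √(1) = 1,  v_1 = u/||u|| ≈ (1, 0, 0) (||v_1|| = 1).

λ_1 = 7,  λ_2 = 5,  λ_3 = 1;  v_1 ≈ (1, 0, 0)


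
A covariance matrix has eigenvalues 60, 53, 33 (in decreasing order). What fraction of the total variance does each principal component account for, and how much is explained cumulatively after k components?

Step 1 — total variance = trace(Sigma) = Σ λ_i = 60 + 53 + 33 = 146.

Step 2 — fraction explained by component i = λ_i / Σ λ:
  PC1: 60/146 = 0.411
  PC2: 53/146 = 0.363
  PC3: 33/146 = 0.226

Step 3 — cumulative fraction after k components = (λ_1 + ... + λ_k) / Σ λ:
  k = 1: 60/146 = 0.411
  k = 2: (60 + 53)/146 = 113/146 = 0.774
  k = 3: (60 + 53 + 33)/146 = 146/146 = 1

Summary (fraction, with percent):

explained: PC1 0.411 (41.1%), PC2 0.363 (36.3%), PC3 0.226 (22.6%);  cumulative: 0.411, 0.774, 1


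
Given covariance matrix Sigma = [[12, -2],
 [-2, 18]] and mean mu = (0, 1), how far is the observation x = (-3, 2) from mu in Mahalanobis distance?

Step 1 — centre the observation: (x - mu) = (-3, 1).

Step 2 — invert Sigma. det(Sigma) = 12·18 - (-2)² = 212.
  Sigma^{-1} = (1/det) · [[d, -b], [-b, a]] = [[0.0849, 0.0094],
 [0.0094, 0.0566]].

Step 3 — form the quadratic (x - mu)^T · Sigma^{-1} · (x - mu):
  Sigma^{-1} · (x - mu) = (-0.2453, 0.0283).
  (x - mu)^T · [Sigma^{-1} · (x - mu)] = (-3)·(-0.2453) + (1)·(0.0283) = 0.7642.

Step 4 — take square root: d = √(0.7642) ≈ 0.8742.

d(x, mu) = √(0.7642) ≈ 0.8742


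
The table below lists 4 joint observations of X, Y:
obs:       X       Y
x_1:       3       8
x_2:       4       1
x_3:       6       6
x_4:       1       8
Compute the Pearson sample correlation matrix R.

Step 1 — column means:
  mean(X) = (3 + 4 + 6 + 1) / 4 = 14/4 = 3.5
  mean(Y) = (8 + 1 + 6 + 8) / 4 = 23/4 = 5.75

Step 2 — sample variances and covariances s[i,j] = (1/(n-1)) · Σ_k (x_{k,i} - mean_i) · (x_{k,j} - mean_j), with n-1 = 3:
  s[X,X] = ((-0.5)·(-0.5) + (0.5)·(0.5) + (2.5)·(2.5) + (-2.5)·(-2.5)) / 3 = 13/3 = 4.3333
  s[X,Y] = ((-0.5)·(2.25) + (0.5)·(-4.75) + (2.5)·(0.25) + (-2.5)·(2.25)) / 3 = -8.5/3 = -2.8333
  s[Y,Y] = ((2.25)·(2.25) + (-4.75)·(-4.75) + (0.25)·(0.25) + (2.25)·(2.25)) / 3 = 32.75/3 = 10.9167
  Sample standard deviations s_i = √(s[i,i]):
  s(X) = √(4.3333) = 2.0817
  s(Y) = √(10.9167) = 3.304

Step 3 — r_{ij} = s_{ij} / (s_i · s_j):
  r[X,X] = 1 (diagonal).
  r[X,Y] = -2.8333 / (2.0817 · 3.304) = -2.8333 / 6.8779 = -0.4119
  r[Y,Y] = 1 (diagonal).

R is symmetric with unit diagonal. Assembling:

R = [[1, -0.4119],
 [-0.4119, 1]]


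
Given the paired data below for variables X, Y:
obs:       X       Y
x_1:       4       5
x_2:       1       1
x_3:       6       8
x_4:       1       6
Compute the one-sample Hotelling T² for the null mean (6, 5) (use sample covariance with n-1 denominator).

Step 1 — sample mean vector:
  mean(X) = (4 + 1 + 6 + 1) / 4 = 12/4 = 3
  mean(Y) = (5 + 1 + 8 + 6) / 4 = 20/4 = 5
  x̄ = (3, 5),  deviation x̄ - mu_0 = (3, 5) - (6, 5) = (-3, 0).

Step 2 — sample covariance matrix, S[i,j] = (1/(n-1)) · Σ_k (x_{k,i} - mean_i) · (x_{k,j} - mean_j), divisor n-1 = 3:
  S[X,X] = ((1)·(1) + (-2)·(-2) + (3)·(3) + (-2)·(-2)) / 3 = 18/3 = 6
  S[X,Y] = ((1)·(0) + (-2)·(-4) + (3)·(3) + (-2)·(1)) / 3 = 15/3 = 5
  S[Y,Y] = ((0)·(0) + (-4)·(-4) + (3)·(3) + (1)·(1)) / 3 = 26/3 = 8.6667
  S = [[6, 5],
 [5, 8.6667]].

Step 3 — invert S. det(S) = 6·8.6667 - (5)² = 27.
  S^{-1} = (1/det) · [[d, -b], [-b, a]] = [[0.321, -0.1852],
 [-0.1852, 0.2222]].

Step 4 — quadratic form (x̄ - mu_0)^T · S^{-1} · (x̄ - mu_0):
  S^{-1} · (x̄ - mu_0) = (-0.963, 0.5556),
  (x̄ - mu_0)^T · [...] = (-3)·(-0.963) + (0)·(0.5556) = 2.8889.

Step 5 — scale by n: T² = 4 · 2.8889 = 11.5556.

T² ≈ 11.5556


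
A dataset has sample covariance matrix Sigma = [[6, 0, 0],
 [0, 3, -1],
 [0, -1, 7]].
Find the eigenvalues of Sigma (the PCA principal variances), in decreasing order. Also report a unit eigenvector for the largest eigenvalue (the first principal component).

Step 1 — characteristic polynomial p(λ) = det(λI - Sigma) = λ³ - tr·λ² + c_1·λ - det, where tr = trace, c_1 = sum of the principal 2×2 minors, det = det(Sigma):
  tr = 6 + 3 + 7 = 16,
  c_1 = (6·3 - (0)²) + (6·7 - (0)²) + (3·7 - (-1)²) = 18 + 42 + 20 = 80,
  det = 6·(3·7 - (-1)²) - (0)·((0)·7 - (-1)·(0)) + (0)·((0)·(-1) - 3·(0)) = 6·(20) - (0)·(0) + (0)·(0) = 120.
  So p(λ) = λ³ - 16λ² + 80λ - 120.
Step 2 — look for an integer root (rational root theorem: any rational root is an integer divisor of 120). Testing λ = 6:
  p(6) = 216 - 576 + 480 - 120 = 0  ✓
  Dividing out (λ - 6): p(λ) = (λ - 6)(λ² - 10λ + 20).
Step 3 — remaining eigenvalues from the quadratic λ² - 10λ + 20 = 0:
  Δ = 10² - 4·20 = 100 - 80 = 20,  λ = (10 ± √20)/2 = (10 ± 4.4721)/2 ≈ 7.2361 or 2.7639.
  Sorted: λ_1 = 7.2361,  λ_2 = 6,  λ_3 = 2.7639  (check: sum = 16 = tr ✓).

Step 4 — unit eigenvector for λ_1 ≈ 7.2361: v spans the null space of (Sigma - λ_1 I), whose rows are
  r_1 = (-1.2361, 0, 0),  r_2 = (0, -4.2361, -1),  r_3 = (0, -1, -0.2361).
  v is orthogonal to every row, so take v ∝ r_1 × r_2 = ((0)·(-1) - (0)·(-4.2361), (0)·(0) - (-1.2361)·(-1), (-1.2361)·(-4.2361) - (0)·(0)) ≈ (0, -1.2361, 5.2361).
  Rescale (multiply by -1 so the first nonzero entry is positive): u = (0, 1.2361, -5.2361).
  ||u|| = √((0)² + (1.2361)² + (-5.2361)²) = √(28.9443) ≈ 5.38,  v_1 = u/||u|| ≈ (0, 0.2298, -0.9732) (||v_1|| = 1).

λ_1 = 7.2361,  λ_2 = 6,  λ_3 = 2.7639;  v_1 ≈ (0, 0.2298, -0.9732)


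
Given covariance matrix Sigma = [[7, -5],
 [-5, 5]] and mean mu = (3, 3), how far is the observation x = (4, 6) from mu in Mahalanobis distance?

Step 1 — centre the observation: (x - mu) = (1, 3).

Step 2 — invert Sigma. det(Sigma) = 7·5 - (-5)² = 10.
  Sigma^{-1} = (1/det) · [[d, -b], [-b, a]] = [[0.5, 0.5],
 [0.5, 0.7]].

Step 3 — form the quadratic (x - mu)^T · Sigma^{-1} · (x - mu):
  Sigma^{-1} · (x - mu) = (2, 2.6).
  (x - mu)^T · [Sigma^{-1} · (x - mu)] = (1)·(2) + (3)·(2.6) = 9.8.

Step 4 — take square root: d = √(9.8) ≈ 3.1305.

d(x, mu) = √(9.8) ≈ 3.1305


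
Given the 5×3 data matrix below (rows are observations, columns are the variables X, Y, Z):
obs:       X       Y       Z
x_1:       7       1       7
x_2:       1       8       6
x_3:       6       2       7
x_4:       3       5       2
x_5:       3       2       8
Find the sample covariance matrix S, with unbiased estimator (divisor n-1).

Step 1 — column means:
  mean(X) = (7 + 1 + 6 + 3 + 3) / 5 = 20/5 = 4
  mean(Y) = (1 + 8 + 2 + 5 + 2) / 5 = 18/5 = 3.6
  mean(Z) = (7 + 6 + 7 + 2 + 8) / 5 = 30/5 = 6

Step 2 — sample covariance S[i,j] = (1/(n-1)) · Σ_k (x_{k,i} - mean_i) · (x_{k,j} - mean_j), with n-1 = 4.
  S[X,X] = ((3)·(3) + (-3)·(-3) + (2)·(2) + (-1)·(-1) + (-1)·(-1)) / 4 = 24/4 = 6
  S[X,Y] = ((3)·(-2.6) + (-3)·(4.4) + (2)·(-1.6) + (-1)·(1.4) + (-1)·(-1.6)) / 4 = -24/4 = -6
  S[X,Z] = ((3)·(1) + (-3)·(0) + (2)·(1) + (-1)·(-4) + (-1)·(2)) / 4 = 7/4 = 1.75
  S[Y,Y] = ((-2.6)·(-2.6) + (4.4)·(4.4) + (-1.6)·(-1.6) + (1.4)·(1.4) + (-1.6)·(-1.6)) / 4 = 33.2/4 = 8.3
  S[Y,Z] = ((-2.6)·(1) + (4.4)·(0) + (-1.6)·(1) + (1.4)·(-4) + (-1.6)·(2)) / 4 = -13/4 = -3.25
  S[Z,Z] = ((1)·(1) + (0)·(0) + (1)·(1) + (-4)·(-4) + (2)·(2)) / 4 = 22/4 = 5.5

S is symmetric (S[j,i] = S[i,j]). Assembling:

S = [[6, -6, 1.75],
 [-6, 8.3, -3.25],
 [1.75, -3.25, 5.5]]


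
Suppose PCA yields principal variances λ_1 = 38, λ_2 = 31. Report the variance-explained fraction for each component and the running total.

Step 1 — total variance = trace(Sigma) = Σ λ_i = 38 + 31 = 69.

Step 2 — fraction explained by component i = λ_i / Σ λ:
  PC1: 38/69 = 0.5507
  PC2: 31/69 = 0.4493

Step 3 — cumulative fraction after k components = (λ_1 + ... + λ_k) / Σ λ:
  k = 1: 38/69 = 0.5507
  k = 2: (38 + 31)/69 = 69/69 = 1

Summary (fraction, with percent):

explained: PC1 0.5507 (55.07%), PC2 0.4493 (44.93%);  cumulative: 0.5507, 1


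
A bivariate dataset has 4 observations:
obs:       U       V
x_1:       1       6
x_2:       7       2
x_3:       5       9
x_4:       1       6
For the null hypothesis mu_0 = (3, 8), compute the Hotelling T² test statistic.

Step 1 — sample mean vector:
  mean(U) = (1 + 7 + 5 + 1) / 4 = 14/4 = 3.5
  mean(V) = (6 + 2 + 9 + 6) / 4 = 23/4 = 5.75
  x̄ = (3.5, 5.75),  deviation x̄ - mu_0 = (3.5, 5.75) - (3, 8) = (0.5, -2.25).

Step 2 — sample covariance matrix, S[i,j] = (1/(n-1)) · Σ_k (x_{k,i} - mean_i) · (x_{k,j} - mean_j), divisor n-1 = 3:
  S[U,U] = ((-2.5)·(-2.5) + (3.5)·(3.5) + (1.5)·(1.5) + (-2.5)·(-2.5)) / 3 = 27/3 = 9
  S[U,V] = ((-2.5)·(0.25) + (3.5)·(-3.75) + (1.5)·(3.25) + (-2.5)·(0.25)) / 3 = -9.5/3 = -3.1667
  S[V,V] = ((0.25)·(0.25) + (-3.75)·(-3.75) + (3.25)·(3.25) + (0.25)·(0.25)) / 3 = 24.75/3 = 8.25
  S = [[9, -3.1667],
 [-3.1667, 8.25]].

Step 3 — invert S. det(S) = 9·8.25 - (-3.1667)² = 64.2222.
  S^{-1} = (1/det) · [[d, -b], [-b, a]] = [[0.1285, 0.0493],
 [0.0493, 0.1401]].

Step 4 — quadratic form (x̄ - mu_0)^T · S^{-1} · (x̄ - mu_0):
  S^{-1} · (x̄ - mu_0) = (-0.0467, -0.2907),
  (x̄ - mu_0)^T · [...] = (0.5)·(-0.0467) + (-2.25)·(-0.2907) = 0.6306.

Step 5 — scale by n: T² = 4 · 0.6306 = 2.5225.

T² ≈ 2.5225


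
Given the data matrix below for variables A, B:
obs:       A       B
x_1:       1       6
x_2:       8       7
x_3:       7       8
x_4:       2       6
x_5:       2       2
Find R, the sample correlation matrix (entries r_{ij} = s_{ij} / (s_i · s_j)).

Step 1 — column means:
  mean(A) = (1 + 8 + 7 + 2 + 2) / 5 = 20/5 = 4
  mean(B) = (6 + 7 + 8 + 6 + 2) / 5 = 29/5 = 5.8

Step 2 — sample variances and covariances s[i,j] = (1/(n-1)) · Σ_k (x_{k,i} - mean_i) · (x_{k,j} - mean_j), with n-1 = 4:
  s[A,A] = ((-3)·(-3) + (4)·(4) + (3)·(3) + (-2)·(-2) + (-2)·(-2)) / 4 = 42/4 = 10.5
  s[A,B] = ((-3)·(0.2) + (4)·(1.2) + (3)·(2.2) + (-2)·(0.2) + (-2)·(-3.8)) / 4 = 18/4 = 4.5
  s[B,B] = ((0.2)·(0.2) + (1.2)·(1.2) + (2.2)·(2.2) + (0.2)·(0.2) + (-3.8)·(-3.8)) / 4 = 20.8/4 = 5.2
  Sample standard deviations s_i = √(s[i,i]):
  s(A) = √(10.5) = 3.2404
  s(B) = √(5.2) = 2.2804

Step 3 — r_{ij} = s_{ij} / (s_i · s_j):
  r[A,A] = 1 (diagonal).
  r[A,B] = 4.5 / (3.2404 · 2.2804) = 4.5 / 7.3892 = 0.609
  r[B,B] = 1 (diagonal).

R is symmetric with unit diagonal. Assembling:

R = [[1, 0.609],
 [0.609, 1]]


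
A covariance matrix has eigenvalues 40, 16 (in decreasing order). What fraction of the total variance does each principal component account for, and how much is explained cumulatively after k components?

Step 1 — total variance = trace(Sigma) = Σ λ_i = 40 + 16 = 56.

Step 2 — fraction explained by component i = λ_i / Σ λ:
  PC1: 40/56 = 0.7143
  PC2: 16/56 = 0.2857

Step 3 — cumulative fraction after k components = (λ_1 + ... + λ_k) / Σ λ:
  k = 1: 40/56 = 0.7143
  k = 2: (40 + 16)/56 = 56/56 = 1

Summary (fraction, with percent):

explained: PC1 0.7143 (71.43%), PC2 0.2857 (28.57%);  cumulative: 0.7143, 1


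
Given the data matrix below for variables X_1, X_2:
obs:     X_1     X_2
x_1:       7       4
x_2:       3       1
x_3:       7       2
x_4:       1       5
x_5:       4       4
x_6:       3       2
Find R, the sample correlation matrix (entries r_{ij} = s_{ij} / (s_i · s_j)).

Step 1 — column means:
  mean(X_1) = (7 + 3 + 7 + 1 + 4 + 3) / 6 = 25/6 = 4.1667
  mean(X_2) = (4 + 1 + 2 + 5 + 4 + 2) / 6 = 18/6 = 3

Step 2 — sample variances and covariances s[i,j] = (1/(n-1)) · Σ_k (x_{k,i} - mean_i) · (x_{k,j} - mean_j), with n-1 = 5:
  s[X_1,X_1] = ((2.8333)·(2.8333) + (-1.1667)·(-1.1667) + (2.8333)·(2.8333) + (-3.1667)·(-3.1667) + (-0.1667)·(-0.1667) + (-1.1667)·(-1.1667)) / 5 = 28.8333/5 = 5.7667
  s[X_1,X_2] = ((2.8333)·(1) + (-1.1667)·(-2) + (2.8333)·(-1) + (-3.1667)·(2) + (-0.1667)·(1) + (-1.1667)·(-1)) / 5 = -3/5 = -0.6
  s[X_2,X_2] = ((1)·(1) + (-2)·(-2) + (-1)·(-1) + (2)·(2) + (1)·(1) + (-1)·(-1)) / 5 = 12/5 = 2.4
  Sample standard deviations s_i = √(s[i,i]):
  s(X_1) = √(5.7667) = 2.4014
  s(X_2) = √(2.4) = 1.5492

Step 3 — r_{ij} = s_{ij} / (s_i · s_j):
  r[X_1,X_1] = 1 (diagonal).
  r[X_1,X_2] = -0.6 / (2.4014 · 1.5492) = -0.6 / 3.7202 = -0.1613
  r[X_2,X_2] = 1 (diagonal).

R is symmetric with unit diagonal. Assembling:

R = [[1, -0.1613],
 [-0.1613, 1]]


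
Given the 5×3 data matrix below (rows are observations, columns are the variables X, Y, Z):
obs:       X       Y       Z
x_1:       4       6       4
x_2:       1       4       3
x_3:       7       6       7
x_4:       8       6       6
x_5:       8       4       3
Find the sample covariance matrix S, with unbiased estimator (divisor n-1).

Step 1 — column means:
  mean(X) = (4 + 1 + 7 + 8 + 8) / 5 = 28/5 = 5.6
  mean(Y) = (6 + 4 + 6 + 6 + 4) / 5 = 26/5 = 5.2
  mean(Z) = (4 + 3 + 7 + 6 + 3) / 5 = 23/5 = 4.6

Step 2 — sample covariance S[i,j] = (1/(n-1)) · Σ_k (x_{k,i} - mean_i) · (x_{k,j} - mean_j), with n-1 = 4.
  S[X,X] = ((-1.6)·(-1.6) + (-4.6)·(-4.6) + (1.4)·(1.4) + (2.4)·(2.4) + (2.4)·(2.4)) / 4 = 37.2/4 = 9.3
  S[X,Y] = ((-1.6)·(0.8) + (-4.6)·(-1.2) + (1.4)·(0.8) + (2.4)·(0.8) + (2.4)·(-1.2)) / 4 = 4.4/4 = 1.1
  S[X,Z] = ((-1.6)·(-0.6) + (-4.6)·(-1.6) + (1.4)·(2.4) + (2.4)·(1.4) + (2.4)·(-1.6)) / 4 = 11.2/4 = 2.8
  S[Y,Y] = ((0.8)·(0.8) + (-1.2)·(-1.2) + (0.8)·(0.8) + (0.8)·(0.8) + (-1.2)·(-1.2)) / 4 = 4.8/4 = 1.2
  S[Y,Z] = ((0.8)·(-0.6) + (-1.2)·(-1.6) + (0.8)·(2.4) + (0.8)·(1.4) + (-1.2)·(-1.6)) / 4 = 6.4/4 = 1.6
  S[Z,Z] = ((-0.6)·(-0.6) + (-1.6)·(-1.6) + (2.4)·(2.4) + (1.4)·(1.4) + (-1.6)·(-1.6)) / 4 = 13.2/4 = 3.3

S is symmetric (S[j,i] = S[i,j]). Assembling:

S = [[9.3, 1.1, 2.8],
 [1.1, 1.2, 1.6],
 [2.8, 1.6, 3.3]]


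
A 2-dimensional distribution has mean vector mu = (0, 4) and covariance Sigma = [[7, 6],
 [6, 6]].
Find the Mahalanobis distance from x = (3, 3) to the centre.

Step 1 — centre the observation: (x - mu) = (3, -1).

Step 2 — invert Sigma. det(Sigma) = 7·6 - (6)² = 6.
  Sigma^{-1} = (1/det) · [[d, -b], [-b, a]] = [[1, -1],
 [-1, 1.1667]].

Step 3 — form the quadratic (x - mu)^T · Sigma^{-1} · (x - mu):
  Sigma^{-1} · (x - mu) = (4, -4.1667).
  (x - mu)^T · [Sigma^{-1} · (x - mu)] = (3)·(4) + (-1)·(-4.1667) = 16.1667.

Step 4 — take square root: d = √(16.1667) ≈ 4.0208.

d(x, mu) = √(16.1667) ≈ 4.0208


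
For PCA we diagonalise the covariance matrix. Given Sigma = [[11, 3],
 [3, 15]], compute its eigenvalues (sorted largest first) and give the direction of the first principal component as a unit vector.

Step 1 — characteristic polynomial of 2×2 Sigma:
  det(Sigma - λI) = λ² - trace · λ + det = 0.
  trace = 11 + 15 = 26, det = 11·15 - (3)² = 156.
Step 2 — discriminant:
  Δ = trace² - 4·det = 676 - 624 = 52.
Step 3 — eigenvalues:
  λ = (trace ± √Δ)/2 = (26 ± 7.2111)/2,
  λ_1 = 16.6056,  λ_2 = 9.3944.

Step 4 — unit eigenvector for λ_1: solve (Sigma - λ_1 I)v = 0. First row:
  (11 - 16.6056)·v_x + (3)·v_y = 0, i.e. (-5.6056)·v_x + (3)·v_y = 0,
  so v ∝ (b, λ_1 - a) = (3, 5.6056) = u.
  ||u|| = √((3)² + (5.6056)²) = √(40.4222) ≈ 6.3578,
  v_1 = u/||u|| ≈ (0.4719, 0.8817) (||v_1|| = 1).

λ_1 = 16.6056,  λ_2 = 9.3944;  v_1 ≈ (0.4719, 0.8817)


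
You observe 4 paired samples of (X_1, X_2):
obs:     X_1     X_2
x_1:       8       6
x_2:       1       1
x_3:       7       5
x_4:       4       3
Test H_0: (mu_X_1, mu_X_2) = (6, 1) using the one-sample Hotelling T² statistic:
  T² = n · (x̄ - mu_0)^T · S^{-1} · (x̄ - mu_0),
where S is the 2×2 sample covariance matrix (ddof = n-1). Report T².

Step 1 — sample mean vector:
  mean(X_1) = (8 + 1 + 7 + 4) / 4 = 20/4 = 5
  mean(X_2) = (6 + 1 + 5 + 3) / 4 = 15/4 = 3.75
  x̄ = (5, 3.75),  deviation x̄ - mu_0 = (5, 3.75) - (6, 1) = (-1, 2.75).

Step 2 — sample covariance matrix, S[i,j] = (1/(n-1)) · Σ_k (x_{k,i} - mean_i) · (x_{k,j} - mean_j), divisor n-1 = 3:
  S[X_1,X_1] = ((3)·(3) + (-4)·(-4) + (2)·(2) + (-1)·(-1)) / 3 = 30/3 = 10
  S[X_1,X_2] = ((3)·(2.25) + (-4)·(-2.75) + (2)·(1.25) + (-1)·(-0.75)) / 3 = 21/3 = 7
  S[X_2,X_2] = ((2.25)·(2.25) + (-2.75)·(-2.75) + (1.25)·(1.25) + (-0.75)·(-0.75)) / 3 = 14.75/3 = 4.9167
  S = [[10, 7],
 [7, 4.9167]].

Step 3 — invert S. det(S) = 10·4.9167 - (7)² = 0.1667.
  S^{-1} = (1/det) · [[d, -b], [-b, a]] = [[29.5, -42],
 [-42, 60]].

Step 4 — quadratic form (x̄ - mu_0)^T · S^{-1} · (x̄ - mu_0):
  S^{-1} · (x̄ - mu_0) = (-145, 207),
  (x̄ - mu_0)^T · [...] = (-1)·(-145) + (2.75)·(207) = 714.25.

Step 5 — scale by n: T² = 4 · 714.25 = 2857.

T² ≈ 2857


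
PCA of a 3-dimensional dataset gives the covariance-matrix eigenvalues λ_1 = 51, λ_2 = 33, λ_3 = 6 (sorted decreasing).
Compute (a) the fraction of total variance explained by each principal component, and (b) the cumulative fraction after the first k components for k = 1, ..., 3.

Step 1 — total variance = trace(Sigma) = Σ λ_i = 51 + 33 + 6 = 90.

Step 2 — fraction explained by component i = λ_i / Σ λ:
  PC1: 51/90 = 0.5667
  PC2: 33/90 = 0.3667
  PC3: 6/90 = 0.0667

Step 3 — cumulative fraction after k components = (λ_1 + ... + λ_k) / Σ λ:
  k = 1: 51/90 = 0.5667
  k = 2: (51 + 33)/90 = 84/90 = 0.9333
  k = 3: (51 + 33 + 6)/90 = 90/90 = 1

Summary (fraction, with percent):

explained: PC1 0.5667 (56.67%), PC2 0.3667 (36.67%), PC3 0.0667 (6.67%);  cumulative: 0.5667, 0.9333, 1


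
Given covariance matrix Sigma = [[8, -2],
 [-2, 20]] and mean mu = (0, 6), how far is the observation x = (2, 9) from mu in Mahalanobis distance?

Step 1 — centre the observation: (x - mu) = (2, 3).

Step 2 — invert Sigma. det(Sigma) = 8·20 - (-2)² = 156.
  Sigma^{-1} = (1/det) · [[d, -b], [-b, a]] = [[0.1282, 0.0128],
 [0.0128, 0.0513]].

Step 3 — form the quadratic (x - mu)^T · Sigma^{-1} · (x - mu):
  Sigma^{-1} · (x - mu) = (0.2949, 0.1795).
  (x - mu)^T · [Sigma^{-1} · (x - mu)] = (2)·(0.2949) + (3)·(0.1795) = 1.1282.

Step 4 — take square root: d = √(1.1282) ≈ 1.0622.

d(x, mu) = √(1.1282) ≈ 1.0622


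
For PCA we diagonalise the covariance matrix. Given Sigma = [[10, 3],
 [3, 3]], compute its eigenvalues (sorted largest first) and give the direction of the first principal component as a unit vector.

Step 1 — characteristic polynomial of 2×2 Sigma:
  det(Sigma - λI) = λ² - trace · λ + det = 0.
  trace = 10 + 3 = 13, det = 10·3 - (3)² = 21.
Step 2 — discriminant:
  Δ = trace² - 4·det = 169 - 84 = 85.
Step 3 — eigenvalues:
  λ = (trace ± √Δ)/2 = (13 ± 9.2195)/2,
  λ_1 = 11.1098,  λ_2 = 1.8902.

Step 4 — unit eigenvector for λ_1: solve (Sigma - λ_1 I)v = 0. First row:
  (10 - 11.1098)·v_x + (3)·v_y = 0, i.e. (-1.1098)·v_x + (3)·v_y = 0,
  so v ∝ (b, λ_1 - a) = (3, 1.1098) = u.
  ||u|| = √((3)² + (1.1098)²) = √(10.2316) ≈ 3.1987,
  v_1 = u/||u|| ≈ (0.9379, 0.3469) (||v_1|| = 1).

λ_1 = 11.1098,  λ_2 = 1.8902;  v_1 ≈ (0.9379, 0.3469)


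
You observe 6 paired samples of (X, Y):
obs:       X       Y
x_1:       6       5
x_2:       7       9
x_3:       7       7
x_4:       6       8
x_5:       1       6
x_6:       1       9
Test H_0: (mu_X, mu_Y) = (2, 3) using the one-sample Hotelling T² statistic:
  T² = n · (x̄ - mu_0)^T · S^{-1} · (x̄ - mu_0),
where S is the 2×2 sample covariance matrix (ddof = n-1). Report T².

Step 1 — sample mean vector:
  mean(X) = (6 + 7 + 7 + 6 + 1 + 1) / 6 = 28/6 = 4.6667
  mean(Y) = (5 + 9 + 7 + 8 + 6 + 9) / 6 = 44/6 = 7.3333
  x̄ = (4.6667, 7.3333),  deviation x̄ - mu_0 = (4.6667, 7.3333) - (2, 3) = (2.6667, 4.3333).

Step 2 — sample covariance matrix, S[i,j] = (1/(n-1)) · Σ_k (x_{k,i} - mean_i) · (x_{k,j} - mean_j), divisor n-1 = 5:
  S[X,X] = ((1.3333)·(1.3333) + (2.3333)·(2.3333) + (2.3333)·(2.3333) + (1.3333)·(1.3333) + (-3.6667)·(-3.6667) + (-3.6667)·(-3.6667)) / 5 = 41.3333/5 = 8.2667
  S[X,Y] = ((1.3333)·(-2.3333) + (2.3333)·(1.6667) + (2.3333)·(-0.3333) + (1.3333)·(0.6667) + (-3.6667)·(-1.3333) + (-3.6667)·(1.6667)) / 5 = -0.3333/5 = -0.0667
  S[Y,Y] = ((-2.3333)·(-2.3333) + (1.6667)·(1.6667) + (-0.3333)·(-0.3333) + (0.6667)·(0.6667) + (-1.3333)·(-1.3333) + (1.6667)·(1.6667)) / 5 = 13.3333/5 = 2.6667
  S = [[8.2667, -0.0667],
 [-0.0667, 2.6667]].

Step 3 — invert S. det(S) = 8.2667·2.6667 - (-0.0667)² = 22.04.
  S^{-1} = (1/det) · [[d, -b], [-b, a]] = [[0.121, 0.003],
 [0.003, 0.3751]].

Step 4 — quadratic form (x̄ - mu_0)^T · S^{-1} · (x̄ - mu_0):
  S^{-1} · (x̄ - mu_0) = (0.3358, 1.6334),
  (x̄ - mu_0)^T · [...] = (2.6667)·(0.3358) + (4.3333)·(1.6334) = 7.9734.

Step 5 — scale by n: T² = 6 · 7.9734 = 47.8403.

T² ≈ 47.8403


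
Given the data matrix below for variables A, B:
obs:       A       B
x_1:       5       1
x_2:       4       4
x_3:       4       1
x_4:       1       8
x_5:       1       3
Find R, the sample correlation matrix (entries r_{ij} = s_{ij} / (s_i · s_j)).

Step 1 — column means:
  mean(A) = (5 + 4 + 4 + 1 + 1) / 5 = 15/5 = 3
  mean(B) = (1 + 4 + 1 + 8 + 3) / 5 = 17/5 = 3.4

Step 2 — sample variances and covariances s[i,j] = (1/(n-1)) · Σ_k (x_{k,i} - mean_i) · (x_{k,j} - mean_j), with n-1 = 4:
  s[A,A] = ((2)·(2) + (1)·(1) + (1)·(1) + (-2)·(-2) + (-2)·(-2)) / 4 = 14/4 = 3.5
  s[A,B] = ((2)·(-2.4) + (1)·(0.6) + (1)·(-2.4) + (-2)·(4.6) + (-2)·(-0.4)) / 4 = -15/4 = -3.75
  s[B,B] = ((-2.4)·(-2.4) + (0.6)·(0.6) + (-2.4)·(-2.4) + (4.6)·(4.6) + (-0.4)·(-0.4)) / 4 = 33.2/4 = 8.3
  Sample standard deviations s_i = √(s[i,i]):
  s(A) = √(3.5) = 1.8708
  s(B) = √(8.3) = 2.881

Step 3 — r_{ij} = s_{ij} / (s_i · s_j):
  r[A,A] = 1 (diagonal).
  r[A,B] = -3.75 / (1.8708 · 2.881) = -3.75 / 5.3898 = -0.6958
  r[B,B] = 1 (diagonal).

R is symmetric with unit diagonal. Assembling:

R = [[1, -0.6958],
 [-0.6958, 1]]


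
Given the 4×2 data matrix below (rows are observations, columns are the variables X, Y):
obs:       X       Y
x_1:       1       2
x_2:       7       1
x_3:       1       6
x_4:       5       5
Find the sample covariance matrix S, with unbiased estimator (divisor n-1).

Step 1 — column means:
  mean(X) = (1 + 7 + 1 + 5) / 4 = 14/4 = 3.5
  mean(Y) = (2 + 1 + 6 + 5) / 4 = 14/4 = 3.5

Step 2 — sample covariance S[i,j] = (1/(n-1)) · Σ_k (x_{k,i} - mean_i) · (x_{k,j} - mean_j), with n-1 = 3.
  S[X,X] = ((-2.5)·(-2.5) + (3.5)·(3.5) + (-2.5)·(-2.5) + (1.5)·(1.5)) / 3 = 27/3 = 9
  S[X,Y] = ((-2.5)·(-1.5) + (3.5)·(-2.5) + (-2.5)·(2.5) + (1.5)·(1.5)) / 3 = -9/3 = -3
  S[Y,Y] = ((-1.5)·(-1.5) + (-2.5)·(-2.5) + (2.5)·(2.5) + (1.5)·(1.5)) / 3 = 17/3 = 5.6667

S is symmetric (S[j,i] = S[i,j]). Assembling:

S = [[9, -3],
 [-3, 5.6667]]


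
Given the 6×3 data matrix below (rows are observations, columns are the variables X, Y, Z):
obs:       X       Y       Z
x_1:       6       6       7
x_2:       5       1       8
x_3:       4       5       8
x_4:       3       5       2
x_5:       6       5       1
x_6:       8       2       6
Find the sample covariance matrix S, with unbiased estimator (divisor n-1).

Step 1 — column means:
  mean(X) = (6 + 5 + 4 + 3 + 6 + 8) / 6 = 32/6 = 5.3333
  mean(Y) = (6 + 1 + 5 + 5 + 5 + 2) / 6 = 24/6 = 4
  mean(Z) = (7 + 8 + 8 + 2 + 1 + 6) / 6 = 32/6 = 5.3333

Step 2 — sample covariance S[i,j] = (1/(n-1)) · Σ_k (x_{k,i} - mean_i) · (x_{k,j} - mean_j), with n-1 = 5.
  S[X,X] = ((0.6667)·(0.6667) + (-0.3333)·(-0.3333) + (-1.3333)·(-1.3333) + (-2.3333)·(-2.3333) + (0.6667)·(0.6667) + (2.6667)·(2.6667)) / 5 = 15.3333/5 = 3.0667
  S[X,Y] = ((0.6667)·(2) + (-0.3333)·(-3) + (-1.3333)·(1) + (-2.3333)·(1) + (0.6667)·(1) + (2.6667)·(-2)) / 5 = -6/5 = -1.2
  S[X,Z] = ((0.6667)·(1.6667) + (-0.3333)·(2.6667) + (-1.3333)·(2.6667) + (-2.3333)·(-3.3333) + (0.6667)·(-4.3333) + (2.6667)·(0.6667)) / 5 = 3.3333/5 = 0.6667
  S[Y,Y] = ((2)·(2) + (-3)·(-3) + (1)·(1) + (1)·(1) + (1)·(1) + (-2)·(-2)) / 5 = 20/5 = 4
  S[Y,Z] = ((2)·(1.6667) + (-3)·(2.6667) + (1)·(2.6667) + (1)·(-3.3333) + (1)·(-4.3333) + (-2)·(0.6667)) / 5 = -11/5 = -2.2
  S[Z,Z] = ((1.6667)·(1.6667) + (2.6667)·(2.6667) + (2.6667)·(2.6667) + (-3.3333)·(-3.3333) + (-4.3333)·(-4.3333) + (0.6667)·(0.6667)) / 5 = 47.3333/5 = 9.4667

S is symmetric (S[j,i] = S[i,j]). Assembling:

S = [[3.0667, -1.2, 0.6667],
 [-1.2, 4, -2.2],
 [0.6667, -2.2, 9.4667]]


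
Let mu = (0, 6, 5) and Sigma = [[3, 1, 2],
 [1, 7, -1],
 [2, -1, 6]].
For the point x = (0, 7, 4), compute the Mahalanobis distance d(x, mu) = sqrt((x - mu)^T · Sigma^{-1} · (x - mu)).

Step 1 — centre the observation: (x - mu) = (0, 1, -1).

Step 2 — invert Sigma (cofactor / det for 3×3, or solve directly):
  Sigma^{-1} = [[0.4824, -0.0941, -0.1765],
 [-0.0941, 0.1647, 0.0588],
 [-0.1765, 0.0588, 0.2353]].

Step 3 — form the quadratic (x - mu)^T · Sigma^{-1} · (x - mu):
  Sigma^{-1} · (x - mu) = (0.0824, 0.1059, -0.1765).
  (x - mu)^T · [Sigma^{-1} · (x - mu)] = (0)·(0.0824) + (1)·(0.1059) + (-1)·(-0.1765) = 0.2824.

Step 4 — take square root: d = √(0.2824) ≈ 0.5314.

d(x, mu) = √(0.2824) ≈ 0.5314


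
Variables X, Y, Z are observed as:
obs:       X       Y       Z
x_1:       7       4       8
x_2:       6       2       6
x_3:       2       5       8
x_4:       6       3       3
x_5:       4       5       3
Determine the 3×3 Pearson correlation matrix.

Step 1 — column means:
  mean(X) = (7 + 6 + 2 + 6 + 4) / 5 = 25/5 = 5
  mean(Y) = (4 + 2 + 5 + 3 + 5) / 5 = 19/5 = 3.8
  mean(Z) = (8 + 6 + 8 + 3 + 3) / 5 = 28/5 = 5.6

Step 2 — sample variances and covariances s[i,j] = (1/(n-1)) · Σ_k (x_{k,i} - mean_i) · (x_{k,j} - mean_j), with n-1 = 4:
  s[X,X] = ((2)·(2) + (1)·(1) + (-3)·(-3) + (1)·(1) + (-1)·(-1)) / 4 = 16/4 = 4
  s[X,Y] = ((2)·(0.2) + (1)·(-1.8) + (-3)·(1.2) + (1)·(-0.8) + (-1)·(1.2)) / 4 = -7/4 = -1.75
  s[X,Z] = ((2)·(2.4) + (1)·(0.4) + (-3)·(2.4) + (1)·(-2.6) + (-1)·(-2.6)) / 4 = -2/4 = -0.5
  s[Y,Y] = ((0.2)·(0.2) + (-1.8)·(-1.8) + (1.2)·(1.2) + (-0.8)·(-0.8) + (1.2)·(1.2)) / 4 = 6.8/4 = 1.7
  s[Y,Z] = ((0.2)·(2.4) + (-1.8)·(0.4) + (1.2)·(2.4) + (-0.8)·(-2.6) + (1.2)·(-2.6)) / 4 = 1.6/4 = 0.4
  s[Z,Z] = ((2.4)·(2.4) + (0.4)·(0.4) + (2.4)·(2.4) + (-2.6)·(-2.6) + (-2.6)·(-2.6)) / 4 = 25.2/4 = 6.3
  Sample standard deviations s_i = √(s[i,i]):
  s(X) = √(4) = 2
  s(Y) = √(1.7) = 1.3038
  s(Z) = √(6.3) = 2.51

Step 3 — r_{ij} = s_{ij} / (s_i · s_j):
  r[X,X] = 1 (diagonal).
  r[X,Y] = -1.75 / (2 · 1.3038) = -1.75 / 2.6077 = -0.6711
  r[X,Z] = -0.5 / (2 · 2.51) = -0.5 / 5.02 = -0.0996
  r[Y,Y] = 1 (diagonal).
  r[Y,Z] = 0.4 / (1.3038 · 2.51) = 0.4 / 3.2726 = 0.1222
  r[Z,Z] = 1 (diagonal).

R is symmetric with unit diagonal. Assembling:

R = [[1, -0.6711, -0.0996],
 [-0.6711, 1, 0.1222],
 [-0.0996, 0.1222, 1]]


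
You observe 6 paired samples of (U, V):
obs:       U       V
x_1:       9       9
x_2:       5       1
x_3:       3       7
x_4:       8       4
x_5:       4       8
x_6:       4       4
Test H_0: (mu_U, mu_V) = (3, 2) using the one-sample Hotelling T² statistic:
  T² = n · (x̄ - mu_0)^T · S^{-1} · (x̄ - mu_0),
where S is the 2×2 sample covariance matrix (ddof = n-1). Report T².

Step 1 — sample mean vector:
  mean(U) = (9 + 5 + 3 + 8 + 4 + 4) / 6 = 33/6 = 5.5
  mean(V) = (9 + 1 + 7 + 4 + 8 + 4) / 6 = 33/6 = 5.5
  x̄ = (5.5, 5.5),  deviation x̄ - mu_0 = (5.5, 5.5) - (3, 2) = (2.5, 3.5).

Step 2 — sample covariance matrix, S[i,j] = (1/(n-1)) · Σ_k (x_{k,i} - mean_i) · (x_{k,j} - mean_j), divisor n-1 = 5:
  S[U,U] = ((3.5)·(3.5) + (-0.5)·(-0.5) + (-2.5)·(-2.5) + (2.5)·(2.5) + (-1.5)·(-1.5) + (-1.5)·(-1.5)) / 5 = 29.5/5 = 5.9
  S[U,V] = ((3.5)·(3.5) + (-0.5)·(-4.5) + (-2.5)·(1.5) + (2.5)·(-1.5) + (-1.5)·(2.5) + (-1.5)·(-1.5)) / 5 = 5.5/5 = 1.1
  S[V,V] = ((3.5)·(3.5) + (-4.5)·(-4.5) + (1.5)·(1.5) + (-1.5)·(-1.5) + (2.5)·(2.5) + (-1.5)·(-1.5)) / 5 = 45.5/5 = 9.1
  S = [[5.9, 1.1],
 [1.1, 9.1]].

Step 3 — invert S. det(S) = 5.9·9.1 - (1.1)² = 52.48.
  S^{-1} = (1/det) · [[d, -b], [-b, a]] = [[0.1734, -0.021],
 [-0.021, 0.1124]].

Step 4 — quadratic form (x̄ - mu_0)^T · S^{-1} · (x̄ - mu_0):
  S^{-1} · (x̄ - mu_0) = (0.3601, 0.3411),
  (x̄ - mu_0)^T · [...] = (2.5)·(0.3601) + (3.5)·(0.3411) = 2.0941.

Step 5 — scale by n: T² = 6 · 2.0941 = 12.5648.

T² ≈ 12.5648


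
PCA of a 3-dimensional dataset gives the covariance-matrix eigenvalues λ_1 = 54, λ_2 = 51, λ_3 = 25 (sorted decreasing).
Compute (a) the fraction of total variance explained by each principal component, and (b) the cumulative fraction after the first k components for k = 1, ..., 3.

Step 1 — total variance = trace(Sigma) = Σ λ_i = 54 + 51 + 25 = 130.

Step 2 — fraction explained by component i = λ_i / Σ λ:
  PC1: 54/130 = 0.4154
  PC2: 51/130 = 0.3923
  PC3: 25/130 = 0.1923

Step 3 — cumulative fraction after k components = (λ_1 + ... + λ_k) / Σ λ:
  k = 1: 54/130 = 0.4154
  k = 2: (54 + 51)/130 = 105/130 = 0.8077
  k = 3: (54 + 51 + 25)/130 = 130/130 = 1

Summary (fraction, with percent):

explained: PC1 0.4154 (41.54%), PC2 0.3923 (39.23%), PC3 0.1923 (19.23%);  cumulative: 0.4154, 0.8077, 1


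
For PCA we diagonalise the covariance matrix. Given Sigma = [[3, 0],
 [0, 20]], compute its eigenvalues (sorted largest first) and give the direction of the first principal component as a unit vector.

Step 1 — characteristic polynomial of 2×2 Sigma:
  det(Sigma - λI) = λ² - trace · λ + det = 0.
  trace = 3 + 20 = 23, det = 3·20 - (0)² = 60.
Step 2 — discriminant:
  Δ = trace² - 4·det = 529 - 240 = 289.
Step 3 — eigenvalues:
  λ = (trace ± √Δ)/2 = (23 ± 17)/2,
  λ_1 = 20,  λ_2 = 3.

Step 4 — unit eigenvector for λ_1: Sigma is diagonal, so its eigenvectors are the coordinate axes. λ_1 = 20 is the diagonal entry on the second coordinate axis, hence
  v_1 = (0, 1) (||v_1|| = 1).

λ_1 = 20,  λ_2 = 3;  v_1 ≈ (0, 1)


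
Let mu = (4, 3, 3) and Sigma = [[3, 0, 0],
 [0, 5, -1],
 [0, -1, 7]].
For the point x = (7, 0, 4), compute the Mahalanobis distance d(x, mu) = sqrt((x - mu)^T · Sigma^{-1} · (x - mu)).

Step 1 — centre the observation: (x - mu) = (3, -3, 1).

Step 2 — invert Sigma (cofactor / det for 3×3, or solve directly):
  Sigma^{-1} = [[0.3333, 0, 0],
 [0, 0.2059, 0.0294],
 [0, 0.0294, 0.1471]].

Step 3 — form the quadratic (x - mu)^T · Sigma^{-1} · (x - mu):
  Sigma^{-1} · (x - mu) = (1, -0.5882, 0.0588).
  (x - mu)^T · [Sigma^{-1} · (x - mu)] = (3)·(1) + (-3)·(-0.5882) + (1)·(0.0588) = 4.8235.

Step 4 — take square root: d = √(4.8235) ≈ 2.1963.

d(x, mu) = √(4.8235) ≈ 2.1963


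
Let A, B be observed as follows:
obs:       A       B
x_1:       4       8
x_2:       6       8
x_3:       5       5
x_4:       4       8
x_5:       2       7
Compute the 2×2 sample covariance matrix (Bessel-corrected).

Step 1 — column means:
  mean(A) = (4 + 6 + 5 + 4 + 2) / 5 = 21/5 = 4.2
  mean(B) = (8 + 8 + 5 + 8 + 7) / 5 = 36/5 = 7.2

Step 2 — sample covariance S[i,j] = (1/(n-1)) · Σ_k (x_{k,i} - mean_i) · (x_{k,j} - mean_j), with n-1 = 4.
  S[A,A] = ((-0.2)·(-0.2) + (1.8)·(1.8) + (0.8)·(0.8) + (-0.2)·(-0.2) + (-2.2)·(-2.2)) / 4 = 8.8/4 = 2.2
  S[A,B] = ((-0.2)·(0.8) + (1.8)·(0.8) + (0.8)·(-2.2) + (-0.2)·(0.8) + (-2.2)·(-0.2)) / 4 = -0.2/4 = -0.05
  S[B,B] = ((0.8)·(0.8) + (0.8)·(0.8) + (-2.2)·(-2.2) + (0.8)·(0.8) + (-0.2)·(-0.2)) / 4 = 6.8/4 = 1.7

S is symmetric (S[j,i] = S[i,j]). Assembling:

S = [[2.2, -0.05],
 [-0.05, 1.7]]


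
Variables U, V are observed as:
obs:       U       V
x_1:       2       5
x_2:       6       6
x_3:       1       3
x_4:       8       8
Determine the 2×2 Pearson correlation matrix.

Step 1 — column means:
  mean(U) = (2 + 6 + 1 + 8) / 4 = 17/4 = 4.25
  mean(V) = (5 + 6 + 3 + 8) / 4 = 22/4 = 5.5

Step 2 — sample variances and covariances s[i,j] = (1/(n-1)) · Σ_k (x_{k,i} - mean_i) · (x_{k,j} - mean_j), with n-1 = 3:
  s[U,U] = ((-2.25)·(-2.25) + (1.75)·(1.75) + (-3.25)·(-3.25) + (3.75)·(3.75)) / 3 = 32.75/3 = 10.9167
  s[U,V] = ((-2.25)·(-0.5) + (1.75)·(0.5) + (-3.25)·(-2.5) + (3.75)·(2.5)) / 3 = 19.5/3 = 6.5
  s[V,V] = ((-0.5)·(-0.5) + (0.5)·(0.5) + (-2.5)·(-2.5) + (2.5)·(2.5)) / 3 = 13/3 = 4.3333
  Sample standard deviations s_i = √(s[i,i]):
  s(U) = √(10.9167) = 3.304
  s(V) = √(4.3333) = 2.0817

Step 3 — r_{ij} = s_{ij} / (s_i · s_j):
  r[U,U] = 1 (diagonal).
  r[U,V] = 6.5 / (3.304 · 2.0817) = 6.5 / 6.8779 = 0.9451
  r[V,V] = 1 (diagonal).

R is symmetric with unit diagonal. Assembling:

R = [[1, 0.9451],
 [0.9451, 1]]


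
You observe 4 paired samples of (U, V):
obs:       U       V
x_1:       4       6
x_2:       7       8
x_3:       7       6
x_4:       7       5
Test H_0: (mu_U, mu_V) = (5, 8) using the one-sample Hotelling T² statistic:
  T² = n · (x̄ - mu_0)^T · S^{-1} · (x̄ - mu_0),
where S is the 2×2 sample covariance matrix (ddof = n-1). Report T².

Step 1 — sample mean vector:
  mean(U) = (4 + 7 + 7 + 7) / 4 = 25/4 = 6.25
  mean(V) = (6 + 8 + 6 + 5) / 4 = 25/4 = 6.25
  x̄ = (6.25, 6.25),  deviation x̄ - mu_0 = (6.25, 6.25) - (5, 8) = (1.25, -1.75).

Step 2 — sample covariance matrix, S[i,j] = (1/(n-1)) · Σ_k (x_{k,i} - mean_i) · (x_{k,j} - mean_j), divisor n-1 = 3:
  S[U,U] = ((-2.25)·(-2.25) + (0.75)·(0.75) + (0.75)·(0.75) + (0.75)·(0.75)) / 3 = 6.75/3 = 2.25
  S[U,V] = ((-2.25)·(-0.25) + (0.75)·(1.75) + (0.75)·(-0.25) + (0.75)·(-1.25)) / 3 = 0.75/3 = 0.25
  S[V,V] = ((-0.25)·(-0.25) + (1.75)·(1.75) + (-0.25)·(-0.25) + (-1.25)·(-1.25)) / 3 = 4.75/3 = 1.5833
  S = [[2.25, 0.25],
 [0.25, 1.5833]].

Step 3 — invert S. det(S) = 2.25·1.5833 - (0.25)² = 3.5.
  S^{-1} = (1/det) · [[d, -b], [-b, a]] = [[0.4524, -0.0714],
 [-0.0714, 0.6429]].

Step 4 — quadratic form (x̄ - mu_0)^T · S^{-1} · (x̄ - mu_0):
  S^{-1} · (x̄ - mu_0) = (0.6905, -1.2143),
  (x̄ - mu_0)^T · [...] = (1.25)·(0.6905) + (-1.75)·(-1.2143) = 2.9881.

Step 5 — scale by n: T² = 4 · 2.9881 = 11.9524.

T² ≈ 11.9524


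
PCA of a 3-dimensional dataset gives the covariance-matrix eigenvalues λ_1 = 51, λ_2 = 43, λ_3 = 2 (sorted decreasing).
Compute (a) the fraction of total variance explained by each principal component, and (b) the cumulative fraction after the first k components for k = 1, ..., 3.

Step 1 — total variance = trace(Sigma) = Σ λ_i = 51 + 43 + 2 = 96.

Step 2 — fraction explained by component i = λ_i / Σ λ:
  PC1: 51/96 = 0.5312
  PC2: 43/96 = 0.4479
  PC3: 2/96 = 0.0208

Step 3 — cumulative fraction after k components = (λ_1 + ... + λ_k) / Σ λ:
  k = 1: 51/96 = 0.5312
  k = 2: (51 + 43)/96 = 94/96 = 0.9792
  k = 3: (51 + 43 + 2)/96 = 96/96 = 1

Summary (fraction, with percent):

explained: PC1 0.5312 (53.12%), PC2 0.4479 (44.79%), PC3 0.0208 (2.08%);  cumulative: 0.5312, 0.9792, 1


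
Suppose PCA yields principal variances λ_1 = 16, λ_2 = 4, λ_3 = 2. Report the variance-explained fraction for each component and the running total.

Step 1 — total variance = trace(Sigma) = Σ λ_i = 16 + 4 + 2 = 22.

Step 2 — fraction explained by component i = λ_i / Σ λ:
  PC1: 16/22 = 0.7273
  PC2: 4/22 = 0.1818
  PC3: 2/22 = 0.0909

Step 3 — cumulative fraction after k components = (λ_1 + ... + λ_k) / Σ λ:
  k = 1: 16/22 = 0.7273
  k = 2: (16 + 4)/22 = 20/22 = 0.9091
  k = 3: (16 + 4 + 2)/22 = 22/22 = 1

Summary (fraction, with percent):

explained: PC1 0.7273 (72.73%), PC2 0.1818 (18.18%), PC3 0.0909 (9.09%);  cumulative: 0.7273, 0.9091, 1


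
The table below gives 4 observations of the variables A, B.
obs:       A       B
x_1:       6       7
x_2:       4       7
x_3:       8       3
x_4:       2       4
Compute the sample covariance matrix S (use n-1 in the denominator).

Step 1 — column means:
  mean(A) = (6 + 4 + 8 + 2) / 4 = 20/4 = 5
  mean(B) = (7 + 7 + 3 + 4) / 4 = 21/4 = 5.25

Step 2 — sample covariance S[i,j] = (1/(n-1)) · Σ_k (x_{k,i} - mean_i) · (x_{k,j} - mean_j), with n-1 = 3.
  S[A,A] = ((1)·(1) + (-1)·(-1) + (3)·(3) + (-3)·(-3)) / 3 = 20/3 = 6.6667
  S[A,B] = ((1)·(1.75) + (-1)·(1.75) + (3)·(-2.25) + (-3)·(-1.25)) / 3 = -3/3 = -1
  S[B,B] = ((1.75)·(1.75) + (1.75)·(1.75) + (-2.25)·(-2.25) + (-1.25)·(-1.25)) / 3 = 12.75/3 = 4.25

S is symmetric (S[j,i] = S[i,j]). Assembling:

S = [[6.6667, -1],
 [-1, 4.25]]


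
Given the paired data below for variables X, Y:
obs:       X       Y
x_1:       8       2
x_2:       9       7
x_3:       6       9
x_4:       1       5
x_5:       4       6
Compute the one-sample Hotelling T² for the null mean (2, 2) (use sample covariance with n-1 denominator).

Step 1 — sample mean vector:
  mean(X) = (8 + 9 + 6 + 1 + 4) / 5 = 28/5 = 5.6
  mean(Y) = (2 + 7 + 9 + 5 + 6) / 5 = 29/5 = 5.8
  x̄ = (5.6, 5.8),  deviation x̄ - mu_0 = (5.6, 5.8) - (2, 2) = (3.6, 3.8).

Step 2 — sample covariance matrix, S[i,j] = (1/(n-1)) · Σ_k (x_{k,i} - mean_i) · (x_{k,j} - mean_j), divisor n-1 = 4:
  S[X,X] = ((2.4)·(2.4) + (3.4)·(3.4) + (0.4)·(0.4) + (-4.6)·(-4.6) + (-1.6)·(-1.6)) / 4 = 41.2/4 = 10.3
  S[X,Y] = ((2.4)·(-3.8) + (3.4)·(1.2) + (0.4)·(3.2) + (-4.6)·(-0.8) + (-1.6)·(0.2)) / 4 = -0.4/4 = -0.1
  S[Y,Y] = ((-3.8)·(-3.8) + (1.2)·(1.2) + (3.2)·(3.2) + (-0.8)·(-0.8) + (0.2)·(0.2)) / 4 = 26.8/4 = 6.7
  S = [[10.3, -0.1],
 [-0.1, 6.7]].

Step 3 — invert S. det(S) = 10.3·6.7 - (-0.1)² = 69.
  S^{-1} = (1/det) · [[d, -b], [-b, a]] = [[0.0971, 0.0014],
 [0.0014, 0.1493]].

Step 4 — quadratic form (x̄ - mu_0)^T · S^{-1} · (x̄ - mu_0):
  S^{-1} · (x̄ - mu_0) = (0.3551, 0.5725),
  (x̄ - mu_0)^T · [...] = (3.6)·(0.3551) + (3.8)·(0.5725) = 3.4536.

Step 5 — scale by n: T² = 5 · 3.4536 = 17.2681.

T² ≈ 17.2681


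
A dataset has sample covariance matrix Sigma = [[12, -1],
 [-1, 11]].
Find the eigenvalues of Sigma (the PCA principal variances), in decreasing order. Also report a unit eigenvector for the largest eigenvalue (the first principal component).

Step 1 — characteristic polynomial of 2×2 Sigma:
  det(Sigma - λI) = λ² - trace · λ + det = 0.
  trace = 12 + 11 = 23, det = 12·11 - (-1)² = 131.
Step 2 — discriminant:
  Δ = trace² - 4·det = 529 - 524 = 5.
Step 3 — eigenvalues:
  λ = (trace ± √Δ)/2 = (23 ± 2.2361)/2,
  λ_1 = 12.618,  λ_2 = 10.382.

Step 4 — unit eigenvector for λ_1: solve (Sigma - λ_1 I)v = 0. First row:
  (12 - 12.618)·v_x + (-1)·v_y = 0, i.e. (-0.618)·v_x + (-1)·v_y = 0,
  so v ∝ (b, λ_1 - a) = (-1, 0.618); multiply by -1 so the first entry is positive: u = (1, -0.618).
  ||u|| = √((1)² + (-0.618)²) = √(1.382) ≈ 1.1756,
  v_1 = u/||u|| ≈ (0.8507, -0.5257) (||v_1|| = 1).

λ_1 = 12.618,  λ_2 = 10.382;  v_1 ≈ (0.8507, -0.5257)
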